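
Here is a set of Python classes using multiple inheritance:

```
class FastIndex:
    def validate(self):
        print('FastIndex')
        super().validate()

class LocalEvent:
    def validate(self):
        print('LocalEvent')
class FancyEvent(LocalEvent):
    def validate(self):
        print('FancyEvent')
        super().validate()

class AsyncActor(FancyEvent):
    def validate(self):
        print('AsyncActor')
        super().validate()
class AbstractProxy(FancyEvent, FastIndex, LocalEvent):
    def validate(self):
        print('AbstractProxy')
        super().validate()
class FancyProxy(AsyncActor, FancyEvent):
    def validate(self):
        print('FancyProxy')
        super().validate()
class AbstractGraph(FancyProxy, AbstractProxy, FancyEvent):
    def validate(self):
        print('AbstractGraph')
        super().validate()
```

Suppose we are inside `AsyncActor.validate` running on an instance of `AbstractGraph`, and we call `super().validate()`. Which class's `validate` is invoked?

L[AbstractGraph] = AbstractGraph + merge(L[FancyProxy], L[AbstractProxy], L[FancyEvent], [FancyProxy AbstractProxy FancyEvent])
  take FancyProxy:  [FancyProxy AsyncActor FancyEvent LocalEvent object] + [AbstractProxy FancyEvent FastIndex LocalEvent object] + [FancyEvent LocalEvent object] + [FancyProxy AbstractProxy FancyEvent]
  take AsyncActor:  [AsyncActor FancyEvent LocalEvent object] + [AbstractProxy FancyEvent FastIndex LocalEvent object] + [FancyEvent LocalEvent object] + [AbstractProxy FancyEvent]
  take AbstractProxy:  [FancyEvent LocalEvent object] + [AbstractProxy FancyEvent FastIndex LocalEvent object] + [FancyEvent LocalEvent object] + [AbstractProxy FancyEvent]
  take FancyEvent:  [FancyEvent LocalEvent object] + [FancyEvent FastIndex LocalEvent object] + [FancyEvent LocalEvent object] + [FancyEvent]
  take FastIndex:  [LocalEvent object] + [FastIndex LocalEvent object] + [LocalEvent object]
  take LocalEvent:  [LocalEvent object] + [LocalEvent object] + [LocalEvent object]
  take object:  [object] + [object] + [object]
MRO: AbstractGraph FancyProxy AsyncActor AbstractProxy FancyEvent FastIndex LocalEvent object
super() in AsyncActor.validate on a AbstractGraph instance goes to the class after AsyncActor in AbstractGraph's MRO: AbstractProxy.

AbstractProxy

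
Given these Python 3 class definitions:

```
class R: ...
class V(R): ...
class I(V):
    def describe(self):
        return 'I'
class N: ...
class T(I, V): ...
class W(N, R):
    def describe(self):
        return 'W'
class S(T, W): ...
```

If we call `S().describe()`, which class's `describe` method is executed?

I

L[S] = S + merge(L[T], L[W], [T W])
  take T:  [T I V R object] + [W N R object] + [T W]
  take I:  [I V R object] + [W N R object] + [W]
  take V:  [V R object] + [W N R object] + [W]
  take W:  [R object] + [W N R object] + [W]
  take N:  [R object] + [N R object]
  take R:  [R object] + [R object]
  take object:  [object] + [object]
MRO: S T I V W N R object
describe is defined in: I, W. First along the MRO is I.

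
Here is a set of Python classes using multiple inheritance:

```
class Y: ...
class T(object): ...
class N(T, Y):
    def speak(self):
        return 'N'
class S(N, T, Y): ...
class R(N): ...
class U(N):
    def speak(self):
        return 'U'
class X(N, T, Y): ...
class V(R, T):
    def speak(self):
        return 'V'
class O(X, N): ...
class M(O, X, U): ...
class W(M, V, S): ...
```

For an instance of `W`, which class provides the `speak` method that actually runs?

U

L[W] = W + merge(L[M], L[V], L[S], [M V S])
  take M:  [M O X U N T Y object] + [V R N T Y object] + [S N T Y object] + [M V S]
  take O:  [O X U N T Y object] + [V R N T Y object] + [S N T Y object] + [V S]
  take X:  [X U N T Y object] + [V R N T Y object] + [S N T Y object] + [V S]
  take U:  [U N T Y object] + [V R N T Y object] + [S N T Y object] + [V S]
  take V:  [N T Y object] + [V R N T Y object] + [S N T Y object] + [V S]
  take R:  [N T Y object] + [R N T Y object] + [S N T Y object] + [S]
  take S:  [N T Y object] + [N T Y object] + [S N T Y object] + [S]
  take N:  [N T Y object] + [N T Y object] + [N T Y object]
  take T:  [T Y object] + [T Y object] + [T Y object]
  take Y:  [Y object] + [Y object] + [Y object]
  take object:  [object] + [object] + [object]
MRO: W M O X U V R S N T Y object
speak is defined in: N, U, V. First along the MRO is U.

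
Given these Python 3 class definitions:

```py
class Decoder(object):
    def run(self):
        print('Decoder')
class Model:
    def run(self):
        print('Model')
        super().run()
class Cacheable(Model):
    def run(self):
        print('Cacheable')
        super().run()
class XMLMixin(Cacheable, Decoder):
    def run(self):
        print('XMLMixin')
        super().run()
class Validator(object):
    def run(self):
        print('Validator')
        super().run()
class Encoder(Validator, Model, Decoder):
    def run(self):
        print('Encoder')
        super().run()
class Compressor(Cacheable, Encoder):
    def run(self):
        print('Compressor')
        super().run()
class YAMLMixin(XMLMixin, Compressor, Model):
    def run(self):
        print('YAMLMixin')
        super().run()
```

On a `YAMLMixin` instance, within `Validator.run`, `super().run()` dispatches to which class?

Model

L[YAMLMixin] = YAMLMixin + merge(L[XMLMixin], L[Compressor], L[Model], [XMLMixin Compressor Model])
  take XMLMixin:  [XMLMixin Cacheable Model Decoder object] + [Compressor Cacheable Encoder Validator Model Decoder object] + [Model object] + [XMLMixin Compressor Model]
  take Compressor:  [Cacheable Model Decoder object] + [Compressor Cacheable Encoder Validator Model Decoder object] + [Model object] + [Compressor Model]
  take Cacheable:  [Cacheable Model Decoder object] + [Cacheable Encoder Validator Model Decoder object] + [Model object] + [Model]
  take Encoder:  [Model Decoder object] + [Encoder Validator Model Decoder object] + [Model object] + [Model]
  take Validator:  [Model Decoder object] + [Validator Model Decoder object] + [Model object] + [Model]
  take Model:  [Model Decoder object] + [Model Decoder object] + [Model object] + [Model]
  take Decoder:  [Decoder object] + [Decoder object] + [object]
  take object:  [object] + [object] + [object]
MRO: YAMLMixin XMLMixin Compressor Cacheable Encoder Validator Model Decoder object
super() in Validator.run on a YAMLMixin instance goes to the class after Validator in YAMLMixin's MRO: Model.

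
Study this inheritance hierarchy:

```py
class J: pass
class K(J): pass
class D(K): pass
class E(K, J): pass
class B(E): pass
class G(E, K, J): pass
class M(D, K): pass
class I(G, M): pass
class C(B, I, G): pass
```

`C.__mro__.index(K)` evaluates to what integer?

7

L[C] = C + merge(L[B], L[I], L[G], [B I G])
  take B:  [B E K J object] + [I G E M D K J object] + [G E K J object] + [B I G]
  take I:  [E K J object] + [I G E M D K J object] + [G E K J object] + [I G]
  take G:  [E K J object] + [G E M D K J object] + [G E K J object] + [G]
  take E:  [E K J object] + [E M D K J object] + [E K J object]
  take M:  [K J object] + [M D K J object] + [K J object]
  take D:  [K J object] + [D K J object] + [K J object]
  take K:  [K J object] + [K J object] + [K J object]
  take J:  [J object] + [J object] + [J object]
  take object:  [object] + [object] + [object]
MRO: C B I G E M D K J object
K sits at index 7.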